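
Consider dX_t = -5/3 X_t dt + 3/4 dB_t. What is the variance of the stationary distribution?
lim Var(X_t) = 27/160

The OU SDE dX = -theta X dt + sigma dB admits the integrating factor exp(theta t): d(exp(theta t) X_t) = sigma exp(theta t) dB_t. Integrating from 0 to t gives X_t = x_0 * exp(-theta t) + sigma * int_0^t exp(-theta (t-s)) dB_s for any initial x_0. The Itô integral has variance (by the Itô isometry) sigma^2 * int_0^t exp(-2 theta (t - s)) ds = sigma^2 * (1 - exp(-2 theta t)) / (2 theta), independent of x_0.
With theta = 5/3, sigma = 3/4:
  Var(X_t) = (3/4)^2 * (1 - exp(-2*5/3 t)) / (2 * 5/3) = 27/160 - 27*exp(-10*t/3)/160.
As t -> infinity, exp(-2*5/3 t) -> 0, so the stationary variance is sigma^2 / (2 theta) = 27/160.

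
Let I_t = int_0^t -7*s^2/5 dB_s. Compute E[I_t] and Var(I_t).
E[I_t] = 0; Var(I_t) = 49*t^5/125

The Itô integral of a deterministic integrand f(s) has mean 0 because each increment f(s) * (B_{s+ds} - B_s) has mean 0. By the Itô isometry:
  Var( int_0^t f(s) dB_s ) = E[ (int_0^t f(s) dB_s)^2 ] = int_0^t f(s)^2 ds.
Here f(s) = -7*s^2/5, so f(s)^2 = 49*s^4/25. Integrate:
  int_0^t (49*s^4/25) ds = 49*t^5/125.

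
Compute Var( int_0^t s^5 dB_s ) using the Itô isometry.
Var = t^11/11

The Itô integral of a deterministic integrand f(s) has mean 0 because each increment f(s) * (B_{s+ds} - B_s) has mean 0. By the Itô isometry:
  Var( int_0^t f(s) dB_s ) = E[ (int_0^t f(s) dB_s)^2 ] = int_0^t f(s)^2 ds.
Here f(s) = s^5, so f(s)^2 = s^10. Integrate:
  int_0^t (s^10) ds = t^11/11.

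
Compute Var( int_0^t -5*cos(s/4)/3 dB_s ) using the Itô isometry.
Var = 25*t/18 + 25*sin(t/2)/9

The Itô integral of a deterministic integrand f(s) has mean 0 because each increment f(s) * (B_{s+ds} - B_s) has mean 0. By the Itô isometry:
  Var( int_0^t f(s) dB_s ) = E[ (int_0^t f(s) dB_s)^2 ] = int_0^t f(s)^2 ds.
Here f(s) = -5*cos(s/4)/3, so f(s)^2 = 25*cos(s/4)^2/9. Integrate:
  int_0^t (25*cos(s/4)^2/9) ds = 25*t/18 + 25*sin(t/2)/9.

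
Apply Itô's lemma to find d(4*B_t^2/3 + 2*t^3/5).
d(4*B_t^2/3 + 2*t^3/5) = (6*t^2/5 + 4/3) dt + (8*B_t/3) dB_t

Itô's formula for f(t, x): d f(t, B_t) = (f_t + (1/2) f_xx) dt + f_x dB_t. Compute partials of f(t, x) = 2*t^3/5 + 4*x^2/3:
  f_t(t,x)  = 6*t^2/5
  f_x(t,x)  = 8*x/3
  f_xx(t,x) = 8/3
Assemble drift = f_t + (1/2) f_xx = 6*t^2/5 + 4/3 and diffusion = f_x = 8*x/3. Substituting x = B_t:
  d(4*B_t^2/3 + 2*t^3/5) = (6*t^2/5 + 4/3) dt + (8*B_t/3) dB_t.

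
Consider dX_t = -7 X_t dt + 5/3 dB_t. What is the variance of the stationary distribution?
lim Var(X_t) = 25/126

The OU SDE dX = -theta X dt + sigma dB admits the integrating factor exp(theta t): d(exp(theta t) X_t) = sigma exp(theta t) dB_t. Integrating from 0 to t gives X_t = x_0 * exp(-theta t) + sigma * int_0^t exp(-theta (t-s)) dB_s for any initial x_0. The Itô integral has variance (by the Itô isometry) sigma^2 * int_0^t exp(-2 theta (t - s)) ds = sigma^2 * (1 - exp(-2 theta t)) / (2 theta), independent of x_0.
With theta = 7, sigma = 5/3:
  Var(X_t) = (5/3)^2 * (1 - exp(-2*7 t)) / (2 * 7) = 25/126 - 25*exp(-14*t)/126.
As t -> infinity, exp(-2*7 t) -> 0, so the stationary variance is sigma^2 / (2 theta) = 25/126.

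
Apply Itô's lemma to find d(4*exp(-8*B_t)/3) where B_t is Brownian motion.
d(4*exp(-8*B_t)/3) = (128*exp(-8*B_t)/3) dt + (-32*exp(-8*B_t)/3) dB_t

Itô's formula for f(B_t) gives d f(B_t) = f'(B_t) dB_t + (1/2) f''(B_t) dt. Compute derivatives of f(x) = 4*exp(-8*x)/3:
  f'(x)  = -32*exp(-8*x)/3
  f''(x) = 256*exp(-8*x)/3
Substitute x = B_t and multiply the f'' term by 1/2:
  drift     = (1/2) * (256*exp(-8*x)/3) evaluated at B_t = 128*exp(-8*B_t)/3
  diffusion = (-32*exp(-8*x)/3) evaluated at B_t = -32*exp(-8*B_t)/3
Therefore d(4*exp(-8*B_t)/3) = (128*exp(-8*B_t)/3) dt + (-32*exp(-8*B_t)/3) dB_t.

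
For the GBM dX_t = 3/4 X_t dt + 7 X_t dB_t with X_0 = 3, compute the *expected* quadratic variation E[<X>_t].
E[<X>_t] = 882*exp(101*t/2)/101 - 882/101

<X>_t = int_0^t (7 * X_s)^2 ds. Taking expectation inside the integral: E[<X>_t] = 7^2 * int_0^t E[X_s^2] ds. For GBM, E[X_s^2] = x_0^2 * exp((2 mu + sigma^2) s). Integrating:
  E[<X>_t] = 7^2 * 3^2 * (exp((2*(3/4) + 7^2) t) - 1) / (2*(3/4) + 7^2)
           = 7^2 * 3^2 * (exp((101/2) t) - 1) / (101/2) = 882*exp(101*t/2)/101 - 882/101.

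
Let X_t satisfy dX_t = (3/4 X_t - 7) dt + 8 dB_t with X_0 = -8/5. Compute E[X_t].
E[X_t] = 28/3 - 164*exp(3*t/4)/15

Taking expectations and using E[dB_t] = 0, the mean m(t) = E[X_t] satisfies the ODE m'(t) = a m(t) + b with m(0) = x_0. With a = 3/4, b = -7, x_0 = -8/5, the solution is
  m(t) = x_0 * exp(a t) + (b/a) * (exp(a t) - 1)
       = (-8/5) * exp((3/4) t) + ((-7)/(3/4)) * (exp((3/4) t) - 1)
       = 28/3 - 164*exp(3*t/4)/15.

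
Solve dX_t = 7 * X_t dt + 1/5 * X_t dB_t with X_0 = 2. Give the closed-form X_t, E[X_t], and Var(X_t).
X_t = 2 * exp((349/50) t + (1/5) B_t); E[X_t] = 2*exp(7*t); Var(X_t) = 4*(exp(t/25) - 1)*exp(14*t)

For GBM dX = mu X dt + sigma X dB with X_0 = x_0, apply Itô to Y = log X: dY = (mu - sigma^2/2) dt + sigma dB, so Y_t = log(x_0) + (mu - sigma^2/2) t + sigma B_t and hence X_t = x_0 * exp((mu - sigma^2/2) t + sigma B_t).
With mu = 7, sigma = 1/5, x_0 = 2, this gives:
  X_t = 2 * exp((349/50) * t + (1/5) * B_t).
Since sigma*B_t ~ Normal(0, sigma^2 t), E[exp(sigma*B_t)] = exp(sigma^2 t / 2); so E[X_t] = x_0 * exp((mu - sigma^2/2) t) * exp(sigma^2 t / 2) = x_0 * exp(mu t) = 2*exp(7*t).
Var(X_t) = E[X_t^2] - (E[X_t])^2 = x_0^2 * exp(2 mu t) * (exp(sigma^2 t) - 1) = 4*(exp(t/25) - 1)*exp(14*t).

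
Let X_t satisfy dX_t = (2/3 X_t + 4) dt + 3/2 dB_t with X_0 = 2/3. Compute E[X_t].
E[X_t] = 20*exp(2*t/3)/3 - 6

Taking expectations and using E[dB_t] = 0, the mean m(t) = E[X_t] satisfies the ODE m'(t) = a m(t) + b with m(0) = x_0. With a = 2/3, b = 4, x_0 = 2/3, the solution is
  m(t) = x_0 * exp(a t) + (b/a) * (exp(a t) - 1)
       = (2/3) * exp((2/3) t) + (4/(2/3)) * (exp((2/3) t) - 1)
       = 20*exp(2*t/3)/3 - 6.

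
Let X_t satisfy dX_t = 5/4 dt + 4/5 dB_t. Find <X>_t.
<X>_t = 16*t/25

For an Itô process dX_t = a(t) dt + b(t) dB_t, the quadratic variation is <X>_t = int_0^t b(s)^2 ds (the drift term does not contribute). Here b(s) = 4/5, so
  b(s)^2 = 16/25.
Integrating from 0 to t:
  <X>_t = int_0^t (16/25) ds = 16*t/25.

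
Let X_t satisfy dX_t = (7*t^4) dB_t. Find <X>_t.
<X>_t = 49*t^9/9

For an Itô process dX_t = a(t) dt + b(t) dB_t, the quadratic variation is <X>_t = int_0^t b(s)^2 ds (the drift term does not contribute). Here b(s) = 7*s^4, so
  b(s)^2 = 49*s^8.
Integrating from 0 to t:
  <X>_t = int_0^t (49*s^8) ds = 49*t^9/9.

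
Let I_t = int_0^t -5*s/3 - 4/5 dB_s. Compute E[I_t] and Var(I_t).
E[I_t] = 0; Var(I_t) = t*(625*t^2 + 900*t + 432)/675

The Itô integral of a deterministic integrand f(s) has mean 0 because each increment f(s) * (B_{s+ds} - B_s) has mean 0. By the Itô isometry:
  Var( int_0^t f(s) dB_s ) = E[ (int_0^t f(s) dB_s)^2 ] = int_0^t f(s)^2 ds.
Here f(s) = -5*s/3 - 4/5, so f(s)^2 = (25*s + 12)^2/225. Integrate:
  int_0^t ((25*s + 12)^2/225) ds = t*(625*t^2 + 900*t + 432)/675.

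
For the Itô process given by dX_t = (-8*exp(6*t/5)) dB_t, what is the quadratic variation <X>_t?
<X>_t = 80*exp(12*t/5)/3 - 80/3

For an Itô process dX_t = a(t) dt + b(t) dB_t, the quadratic variation is <X>_t = int_0^t b(s)^2 ds (the drift term does not contribute). Here b(s) = -8*exp(6*s/5), so
  b(s)^2 = 64*exp(12*s/5).
Integrating from 0 to t:
  <X>_t = int_0^t (64*exp(12*s/5)) ds = 80*exp(12*t/5)/3 - 80/3.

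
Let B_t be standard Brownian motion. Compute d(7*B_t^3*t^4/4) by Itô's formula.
d(7*B_t^3*t^4/4) = (7*B_t*t^3*(4*B_t^2 + 3*t)/4) dt + (21*B_t^2*t^4/4) dB_t

Itô's formula for f(t, x): d f(t, B_t) = (f_t + (1/2) f_xx) dt + f_x dB_t. Compute partials of f(t, x) = 7*t^4*x^3/4:
  f_t(t,x)  = 7*t^3*x^3
  f_x(t,x)  = 21*t^4*x^2/4
  f_xx(t,x) = 21*t^4*x/2
Assemble drift = f_t + (1/2) f_xx = 7*t^3*x*(3*t + 4*x^2)/4 and diffusion = f_x = 21*t^4*x^2/4. Substituting x = B_t:
  d(7*B_t^3*t^4/4) = (7*B_t*t^3*(4*B_t^2 + 3*t)/4) dt + (21*B_t^2*t^4/4) dB_t.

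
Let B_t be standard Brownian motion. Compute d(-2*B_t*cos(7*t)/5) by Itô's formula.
d(-2*B_t*cos(7*t)/5) = (14*B_t*sin(7*t)/5) dt + (-2*cos(7*t)/5) dB_t

Itô's formula for f(t, x): d f(t, B_t) = (f_t + (1/2) f_xx) dt + f_x dB_t. Compute partials of f(t, x) = -2*x*cos(7*t)/5:
  f_t(t,x)  = 14*x*sin(7*t)/5
  f_x(t,x)  = -2*cos(7*t)/5
  f_xx(t,x) = 0
Assemble drift = f_t + (1/2) f_xx = 14*x*sin(7*t)/5 and diffusion = f_x = -2*cos(7*t)/5. Substituting x = B_t:
  d(-2*B_t*cos(7*t)/5) = (14*B_t*sin(7*t)/5) dt + (-2*cos(7*t)/5) dB_t.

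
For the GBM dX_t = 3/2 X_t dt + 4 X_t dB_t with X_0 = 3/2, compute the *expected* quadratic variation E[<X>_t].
E[<X>_t] = 36*exp(19*t)/19 - 36/19

<X>_t = int_0^t (4 * X_s)^2 ds. Taking expectation inside the integral: E[<X>_t] = 4^2 * int_0^t E[X_s^2] ds. For GBM, E[X_s^2] = x_0^2 * exp((2 mu + sigma^2) s). Integrating:
  E[<X>_t] = 4^2 * (3/2)^2 * (exp((2*(3/2) + 4^2) t) - 1) / (2*(3/2) + 4^2)
           = 4^2 * (3/2)^2 * (exp(19 t) - 1) / 19 = 36*exp(19*t)/19 - 36/19.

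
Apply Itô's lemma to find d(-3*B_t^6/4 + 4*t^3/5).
d(-3*B_t^6/4 + 4*t^3/5) = (-45*B_t^4/4 + 12*t^2/5) dt + (-9*B_t^5/2) dB_t

Itô's formula for f(t, x): d f(t, B_t) = (f_t + (1/2) f_xx) dt + f_x dB_t. Compute partials of f(t, x) = 4*t^3/5 - 3*x^6/4:
  f_t(t,x)  = 12*t^2/5
  f_x(t,x)  = -9*x^5/2
  f_xx(t,x) = -45*x^4/2
Assemble drift = f_t + (1/2) f_xx = 12*t^2/5 - 45*x^4/4 and diffusion = f_x = -9*x^5/2. Substituting x = B_t:
  d(-3*B_t^6/4 + 4*t^3/5) = (-45*B_t^4/4 + 12*t^2/5) dt + (-9*B_t^5/2) dB_t.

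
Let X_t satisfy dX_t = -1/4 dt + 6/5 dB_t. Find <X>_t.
<X>_t = 36*t/25

For an Itô process dX_t = a(t) dt + b(t) dB_t, the quadratic variation is <X>_t = int_0^t b(s)^2 ds (the drift term does not contribute). Here b(s) = 6/5, so
  b(s)^2 = 36/25.
Integrating from 0 to t:
  <X>_t = int_0^t (36/25) ds = 36*t/25.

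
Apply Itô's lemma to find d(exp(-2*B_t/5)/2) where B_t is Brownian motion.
d(exp(-2*B_t/5)/2) = (exp(-2*B_t/5)/25) dt + (-exp(-2*B_t/5)/5) dB_t

Itô's formula for f(B_t) gives d f(B_t) = f'(B_t) dB_t + (1/2) f''(B_t) dt. Compute derivatives of f(x) = exp(-2*x/5)/2:
  f'(x)  = -exp(-2*x/5)/5
  f''(x) = 2*exp(-2*x/5)/25
Substitute x = B_t and multiply the f'' term by 1/2:
  drift     = (1/2) * (2*exp(-2*x/5)/25) evaluated at B_t = exp(-2*B_t/5)/25
  diffusion = (-exp(-2*x/5)/5) evaluated at B_t = -exp(-2*B_t/5)/5
Therefore d(exp(-2*B_t/5)/2) = (exp(-2*B_t/5)/25) dt + (-exp(-2*B_t/5)/5) dB_t.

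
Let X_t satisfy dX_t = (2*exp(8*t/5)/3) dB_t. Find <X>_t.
<X>_t = 5*exp(16*t/5)/36 - 5/36

For an Itô process dX_t = a(t) dt + b(t) dB_t, the quadratic variation is <X>_t = int_0^t b(s)^2 ds (the drift term does not contribute). Here b(s) = 2*exp(8*s/5)/3, so
  b(s)^2 = 4*exp(16*s/5)/9.
Integrating from 0 to t:
  <X>_t = int_0^t (4*exp(16*s/5)/9) ds = 5*exp(16*t/5)/36 - 5/36.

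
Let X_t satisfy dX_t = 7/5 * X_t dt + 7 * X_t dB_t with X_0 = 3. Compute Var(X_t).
Var(X_t) = 9*(exp(49*t) - 1)*exp(14*t/5)

For GBM dX = mu X dt + sigma X dB with X_0 = x_0, apply Itô to Y = log X: dY = (mu - sigma^2/2) dt + sigma dB, so Y_t = log(x_0) + (mu - sigma^2/2) t + sigma B_t and hence X_t = x_0 * exp((mu - sigma^2/2) t + sigma B_t).
With mu = 7/5, sigma = 7, x_0 = 3, this gives:
  X_t = 3 * exp((-231/10) * t + (7) * B_t).
Since sigma*B_t ~ Normal(0, sigma^2 t), E[exp(sigma*B_t)] = exp(sigma^2 t / 2); so E[X_t] = x_0 * exp((mu - sigma^2/2) t) * exp(sigma^2 t / 2) = x_0 * exp(mu t) = 3*exp(7*t/5).
Var(X_t) = E[X_t^2] - (E[X_t])^2 = x_0^2 * exp(2 mu t) * (exp(sigma^2 t) - 1) = 9*(exp(49*t) - 1)*exp(14*t/5).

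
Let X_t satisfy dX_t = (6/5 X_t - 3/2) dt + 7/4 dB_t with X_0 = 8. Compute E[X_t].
E[X_t] = 27*exp(6*t/5)/4 + 5/4

Taking expectations and using E[dB_t] = 0, the mean m(t) = E[X_t] satisfies the ODE m'(t) = a m(t) + b with m(0) = x_0. With a = 6/5, b = -3/2, x_0 = 8, the solution is
  m(t) = x_0 * exp(a t) + (b/a) * (exp(a t) - 1)
       = 8 * exp((6/5) t) + ((-3/2)/(6/5)) * (exp((6/5) t) - 1)
       = 27*exp(6*t/5)/4 + 5/4.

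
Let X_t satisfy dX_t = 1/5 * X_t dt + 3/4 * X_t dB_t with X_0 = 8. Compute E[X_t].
E[X_t] = 8*exp(t/5)

For GBM dX = mu X dt + sigma X dB with X_0 = x_0, apply Itô to Y = log X: dY = (mu - sigma^2/2) dt + sigma dB, so Y_t = log(x_0) + (mu - sigma^2/2) t + sigma B_t and hence X_t = x_0 * exp((mu - sigma^2/2) t + sigma B_t).
With mu = 1/5, sigma = 3/4, x_0 = 8, this gives:
  X_t = 8 * exp((-13/160) * t + (3/4) * B_t).
Since sigma*B_t ~ Normal(0, sigma^2 t), E[exp(sigma*B_t)] = exp(sigma^2 t / 2); so E[X_t] = x_0 * exp((mu - sigma^2/2) t) * exp(sigma^2 t / 2) = x_0 * exp(mu t) = 8*exp(t/5).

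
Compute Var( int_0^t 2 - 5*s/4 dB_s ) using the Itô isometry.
Var = t*(25*t^2 - 120*t + 192)/48

The Itô integral of a deterministic integrand f(s) has mean 0 because each increment f(s) * (B_{s+ds} - B_s) has mean 0. By the Itô isometry:
  Var( int_0^t f(s) dB_s ) = E[ (int_0^t f(s) dB_s)^2 ] = int_0^t f(s)^2 ds.
Here f(s) = 2 - 5*s/4, so f(s)^2 = (5*s - 8)^2/16. Integrate:
  int_0^t ((5*s - 8)^2/16) ds = t*(25*t^2 - 120*t + 192)/48.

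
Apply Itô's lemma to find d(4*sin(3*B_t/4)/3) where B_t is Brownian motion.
d(4*sin(3*B_t/4)/3) = (-3*sin(3*B_t/4)/8) dt + (cos(3*B_t/4)) dB_t

Itô's formula for f(B_t) gives d f(B_t) = f'(B_t) dB_t + (1/2) f''(B_t) dt. Compute derivatives of f(x) = 4*sin(3*x/4)/3:
  f'(x)  = cos(3*x/4)
  f''(x) = -3*sin(3*x/4)/4
Substitute x = B_t and multiply the f'' term by 1/2:
  drift     = (1/2) * (-3*sin(3*x/4)/4) evaluated at B_t = -3*sin(3*B_t/4)/8
  diffusion = (cos(3*x/4)) evaluated at B_t = cos(3*B_t/4)
Therefore d(4*sin(3*B_t/4)/3) = (-3*sin(3*B_t/4)/8) dt + (cos(3*B_t/4)) dB_t.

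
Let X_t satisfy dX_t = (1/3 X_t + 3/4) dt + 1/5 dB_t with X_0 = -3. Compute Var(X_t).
Var(X_t) = 3*exp(2*t/3)/50 - 3/50

The variance V(t) = Var(X_t) satisfies V'(t) = 2 a V(t) + c^2 with V(0) = 0 (drift coefficient is linear in X, diffusion is constant). With a = 1/3, c = 1/5, the solution is
  V(t) = (c^2 / (2 a)) * (exp(2 a t) - 1)
       = ((1/5)^2 / (2*(1/3))) * (exp((2/3) t) - 1)
       = 3*exp(2*t/3)/50 - 3/50.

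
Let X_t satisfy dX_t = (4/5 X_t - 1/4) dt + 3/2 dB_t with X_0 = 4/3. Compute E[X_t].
E[X_t] = 49*exp(4*t/5)/48 + 5/16

Taking expectations and using E[dB_t] = 0, the mean m(t) = E[X_t] satisfies the ODE m'(t) = a m(t) + b with m(0) = x_0. With a = 4/5, b = -1/4, x_0 = 4/3, the solution is
  m(t) = x_0 * exp(a t) + (b/a) * (exp(a t) - 1)
       = (4/3) * exp((4/5) t) + ((-1/4)/(4/5)) * (exp((4/5) t) - 1)
       = 49*exp(4*t/5)/48 + 5/16.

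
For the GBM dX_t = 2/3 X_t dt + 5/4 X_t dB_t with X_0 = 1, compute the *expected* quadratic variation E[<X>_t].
E[<X>_t] = 75*exp(139*t/48)/139 - 75/139

<X>_t = int_0^t ((5/4) * X_s)^2 ds. Taking expectation inside the integral: E[<X>_t] = (5/4)^2 * int_0^t E[X_s^2] ds. For GBM, E[X_s^2] = x_0^2 * exp((2 mu + sigma^2) s). Integrating:
  E[<X>_t] = (5/4)^2 * 1^2 * (exp((2*(2/3) + (5/4)^2) t) - 1) / (2*(2/3) + (5/4)^2)
           = (5/4)^2 * 1^2 * (exp((139/48) t) - 1) / (139/48) = 75*exp(139*t/48)/139 - 75/139.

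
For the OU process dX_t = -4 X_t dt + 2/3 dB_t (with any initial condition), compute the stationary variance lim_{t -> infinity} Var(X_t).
lim Var(X_t) = 1/18

The OU SDE dX = -theta X dt + sigma dB admits the integrating factor exp(theta t): d(exp(theta t) X_t) = sigma exp(theta t) dB_t. Integrating from 0 to t gives X_t = x_0 * exp(-theta t) + sigma * int_0^t exp(-theta (t-s)) dB_s for any initial x_0. The Itô integral has variance (by the Itô isometry) sigma^2 * int_0^t exp(-2 theta (t - s)) ds = sigma^2 * (1 - exp(-2 theta t)) / (2 theta), independent of x_0.
With theta = 4, sigma = 2/3:
  Var(X_t) = (2/3)^2 * (1 - exp(-2*4 t)) / (2 * 4) = 1/18 - exp(-8*t)/18.
As t -> infinity, exp(-2*4 t) -> 0, so the stationary variance is sigma^2 / (2 theta) = 1/18.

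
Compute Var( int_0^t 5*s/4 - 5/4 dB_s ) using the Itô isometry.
Var = 25*t*(t^2 - 3*t + 3)/48

The Itô integral of a deterministic integrand f(s) has mean 0 because each increment f(s) * (B_{s+ds} - B_s) has mean 0. By the Itô isometry:
  Var( int_0^t f(s) dB_s ) = E[ (int_0^t f(s) dB_s)^2 ] = int_0^t f(s)^2 ds.
Here f(s) = 5*s/4 - 5/4, so f(s)^2 = 25*(s - 1)^2/16. Integrate:
  int_0^t (25*(s - 1)^2/16) ds = 25*t*(t^2 - 3*t + 3)/48.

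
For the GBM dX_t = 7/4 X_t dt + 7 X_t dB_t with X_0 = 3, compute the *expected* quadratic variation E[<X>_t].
E[<X>_t] = 42*exp(105*t/2)/5 - 42/5

<X>_t = int_0^t (7 * X_s)^2 ds. Taking expectation inside the integral: E[<X>_t] = 7^2 * int_0^t E[X_s^2] ds. For GBM, E[X_s^2] = x_0^2 * exp((2 mu + sigma^2) s). Integrating:
  E[<X>_t] = 7^2 * 3^2 * (exp((2*(7/4) + 7^2) t) - 1) / (2*(7/4) + 7^2)
           = 7^2 * 3^2 * (exp((105/2) t) - 1) / (105/2) = 42*exp(105*t/2)/5 - 42/5.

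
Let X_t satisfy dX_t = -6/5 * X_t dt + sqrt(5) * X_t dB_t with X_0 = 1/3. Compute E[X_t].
E[X_t] = exp(-6*t/5)/3

For GBM dX = mu X dt + sigma X dB with X_0 = x_0, apply Itô to Y = log X: dY = (mu - sigma^2/2) dt + sigma dB, so Y_t = log(x_0) + (mu - sigma^2/2) t + sigma B_t and hence X_t = x_0 * exp((mu - sigma^2/2) t + sigma B_t).
With mu = -6/5, sigma = sqrt(5), x_0 = 1/3, this gives:
  X_t = 1/3 * exp((-37/10) * t + (sqrt(5)) * B_t).
Since sigma*B_t ~ Normal(0, sigma^2 t), E[exp(sigma*B_t)] = exp(sigma^2 t / 2); so E[X_t] = x_0 * exp((mu - sigma^2/2) t) * exp(sigma^2 t / 2) = x_0 * exp(mu t) = exp(-6*t/5)/3.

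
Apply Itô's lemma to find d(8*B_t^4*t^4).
d(8*B_t^4*t^4) = (B_t^2*t^3*(32*B_t^2 + 48*t)) dt + (32*B_t^3*t^4) dB_t

Itô's formula for f(t, x): d f(t, B_t) = (f_t + (1/2) f_xx) dt + f_x dB_t. Compute partials of f(t, x) = 8*t^4*x^4:
  f_t(t,x)  = 32*t^3*x^4
  f_x(t,x)  = 32*t^4*x^3
  f_xx(t,x) = 96*t^4*x^2
Assemble drift = f_t + (1/2) f_xx = t^3*x^2*(48*t + 32*x^2) and diffusion = f_x = 32*t^4*x^3. Substituting x = B_t:
  d(8*B_t^4*t^4) = (B_t^2*t^3*(32*B_t^2 + 48*t)) dt + (32*B_t^3*t^4) dB_t.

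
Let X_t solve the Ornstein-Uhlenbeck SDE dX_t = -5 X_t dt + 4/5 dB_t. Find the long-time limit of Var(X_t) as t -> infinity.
lim Var(X_t) = 8/125

The OU SDE dX = -theta X dt + sigma dB admits the integrating factor exp(theta t): d(exp(theta t) X_t) = sigma exp(theta t) dB_t. Integrating from 0 to t gives X_t = x_0 * exp(-theta t) + sigma * int_0^t exp(-theta (t-s)) dB_s for any initial x_0. The Itô integral has variance (by the Itô isometry) sigma^2 * int_0^t exp(-2 theta (t - s)) ds = sigma^2 * (1 - exp(-2 theta t)) / (2 theta), independent of x_0.
With theta = 5, sigma = 4/5:
  Var(X_t) = (4/5)^2 * (1 - exp(-2*5 t)) / (2 * 5) = 8/125 - 8*exp(-10*t)/125.
As t -> infinity, exp(-2*5 t) -> 0, so the stationary variance is sigma^2 / (2 theta) = 8/125.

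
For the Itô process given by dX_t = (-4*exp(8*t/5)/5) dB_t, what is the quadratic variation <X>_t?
<X>_t = exp(16*t/5)/5 - 1/5

For an Itô process dX_t = a(t) dt + b(t) dB_t, the quadratic variation is <X>_t = int_0^t b(s)^2 ds (the drift term does not contribute). Here b(s) = -4*exp(8*s/5)/5, so
  b(s)^2 = 16*exp(16*s/5)/25.
Integrating from 0 to t:
  <X>_t = int_0^t (16*exp(16*s/5)/25) ds = exp(16*t/5)/5 - 1/5.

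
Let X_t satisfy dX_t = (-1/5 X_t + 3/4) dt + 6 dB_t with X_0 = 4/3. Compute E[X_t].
E[X_t] = 15/4 - 29*exp(-t/5)/12

Taking expectations and using E[dB_t] = 0, the mean m(t) = E[X_t] satisfies the ODE m'(t) = a m(t) + b with m(0) = x_0. With a = -1/5, b = 3/4, x_0 = 4/3, the solution is
  m(t) = x_0 * exp(a t) + (b/a) * (exp(a t) - 1)
       = (4/3) * exp((-1/5) t) + ((3/4)/(-1/5)) * (exp((-1/5) t) - 1)
       = 15/4 - 29*exp(-t/5)/12.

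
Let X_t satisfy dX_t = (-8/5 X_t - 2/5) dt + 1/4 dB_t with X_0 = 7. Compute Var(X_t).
Var(X_t) = 5/256 - 5*exp(-16*t/5)/256

The variance V(t) = Var(X_t) satisfies V'(t) = 2 a V(t) + c^2 with V(0) = 0 (drift coefficient is linear in X, diffusion is constant). With a = -8/5, c = 1/4, the solution is
  V(t) = (c^2 / (2 a)) * (exp(2 a t) - 1)
       = ((1/4)^2 / (2*(-8/5))) * (exp((-16/5) t) - 1)
       = 5/256 - 5*exp(-16*t/5)/256.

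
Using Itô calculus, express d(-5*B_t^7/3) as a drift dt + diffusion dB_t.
d(-5*B_t^7/3) = (-35*B_t^5) dt + (-35*B_t^6/3) dB_t

Itô's formula for f(B_t) gives d f(B_t) = f'(B_t) dB_t + (1/2) f''(B_t) dt. Compute derivatives of f(x) = -5*x^7/3:
  f'(x)  = -35*x^6/3
  f''(x) = -70*x^5
Substitute x = B_t and multiply the f'' term by 1/2:
  drift     = (1/2) * (-70*x^5) evaluated at B_t = -35*B_t^5
  diffusion = (-35*x^6/3) evaluated at B_t = -35*B_t^6/3
Therefore d(-5*B_t^7/3) = (-35*B_t^5) dt + (-35*B_t^6/3) dB_t.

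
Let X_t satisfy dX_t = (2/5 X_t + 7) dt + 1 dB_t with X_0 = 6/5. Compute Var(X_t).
Var(X_t) = 5*exp(4*t/5)/4 - 5/4

The variance V(t) = Var(X_t) satisfies V'(t) = 2 a V(t) + c^2 with V(0) = 0 (drift coefficient is linear in X, diffusion is constant). With a = 2/5, c = 1, the solution is
  V(t) = (c^2 / (2 a)) * (exp(2 a t) - 1)
       = (1^2 / (2*(2/5))) * (exp((4/5) t) - 1)
       = 5*exp(4*t/5)/4 - 5/4.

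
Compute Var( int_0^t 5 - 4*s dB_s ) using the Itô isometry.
Var = t*(16*t^2 - 60*t + 75)/3

The Itô integral of a deterministic integrand f(s) has mean 0 because each increment f(s) * (B_{s+ds} - B_s) has mean 0. By the Itô isometry:
  Var( int_0^t f(s) dB_s ) = E[ (int_0^t f(s) dB_s)^2 ] = int_0^t f(s)^2 ds.
Here f(s) = 5 - 4*s, so f(s)^2 = (4*s - 5)^2. Integrate:
  int_0^t ((4*s - 5)^2) ds = t*(16*t^2 - 60*t + 75)/3.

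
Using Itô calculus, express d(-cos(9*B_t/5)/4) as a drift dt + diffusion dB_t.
d(-cos(9*B_t/5)/4) = (81*cos(9*B_t/5)/200) dt + (9*sin(9*B_t/5)/20) dB_t

Itô's formula for f(B_t) gives d f(B_t) = f'(B_t) dB_t + (1/2) f''(B_t) dt. Compute derivatives of f(x) = -cos(9*x/5)/4:
  f'(x)  = 9*sin(9*x/5)/20
  f''(x) = 81*cos(9*x/5)/100
Substitute x = B_t and multiply the f'' term by 1/2:
  drift     = (1/2) * (81*cos(9*x/5)/100) evaluated at B_t = 81*cos(9*B_t/5)/200
  diffusion = (9*sin(9*x/5)/20) evaluated at B_t = 9*sin(9*B_t/5)/20
Therefore d(-cos(9*B_t/5)/4) = (81*cos(9*B_t/5)/200) dt + (9*sin(9*B_t/5)/20) dB_t.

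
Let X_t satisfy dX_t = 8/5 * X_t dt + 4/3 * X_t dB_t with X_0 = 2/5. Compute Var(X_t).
Var(X_t) = 4*(exp(16*t/9) - 1)*exp(16*t/5)/25

For GBM dX = mu X dt + sigma X dB with X_0 = x_0, apply Itô to Y = log X: dY = (mu - sigma^2/2) dt + sigma dB, so Y_t = log(x_0) + (mu - sigma^2/2) t + sigma B_t and hence X_t = x_0 * exp((mu - sigma^2/2) t + sigma B_t).
With mu = 8/5, sigma = 4/3, x_0 = 2/5, this gives:
  X_t = 2/5 * exp((32/45) * t + (4/3) * B_t).
Since sigma*B_t ~ Normal(0, sigma^2 t), E[exp(sigma*B_t)] = exp(sigma^2 t / 2); so E[X_t] = x_0 * exp((mu - sigma^2/2) t) * exp(sigma^2 t / 2) = x_0 * exp(mu t) = 2*exp(8*t/5)/5.
Var(X_t) = E[X_t^2] - (E[X_t])^2 = x_0^2 * exp(2 mu t) * (exp(sigma^2 t) - 1) = 4*(exp(16*t/9) - 1)*exp(16*t/5)/25.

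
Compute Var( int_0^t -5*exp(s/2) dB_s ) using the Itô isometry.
Var = 25*exp(t) - 25

The Itô integral of a deterministic integrand f(s) has mean 0 because each increment f(s) * (B_{s+ds} - B_s) has mean 0. By the Itô isometry:
  Var( int_0^t f(s) dB_s ) = E[ (int_0^t f(s) dB_s)^2 ] = int_0^t f(s)^2 ds.
Here f(s) = -5*exp(s/2), so f(s)^2 = 25*exp(s). Integrate:
  int_0^t (25*exp(s)) ds = 25*exp(t) - 25.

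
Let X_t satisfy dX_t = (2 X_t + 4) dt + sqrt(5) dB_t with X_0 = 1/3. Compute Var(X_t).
Var(X_t) = 5*exp(4*t)/4 - 5/4

The variance V(t) = Var(X_t) satisfies V'(t) = 2 a V(t) + c^2 with V(0) = 0 (drift coefficient is linear in X, diffusion is constant). With a = 2, c = sqrt(5), the solution is
  V(t) = (c^2 / (2 a)) * (exp(2 a t) - 1)
       = (sqrt(5)^2 / (2*2)) * (exp(4 t) - 1)
       = 5*exp(4*t)/4 - 5/4.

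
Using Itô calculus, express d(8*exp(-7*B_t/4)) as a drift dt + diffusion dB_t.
d(8*exp(-7*B_t/4)) = (49*exp(-7*B_t/4)/4) dt + (-14*exp(-7*B_t/4)) dB_t

Itô's formula for f(B_t) gives d f(B_t) = f'(B_t) dB_t + (1/2) f''(B_t) dt. Compute derivatives of f(x) = 8*exp(-7*x/4):
  f'(x)  = -14*exp(-7*x/4)
  f''(x) = 49*exp(-7*x/4)/2
Substitute x = B_t and multiply the f'' term by 1/2:
  drift     = (1/2) * (49*exp(-7*x/4)/2) evaluated at B_t = 49*exp(-7*B_t/4)/4
  diffusion = (-14*exp(-7*x/4)) evaluated at B_t = -14*exp(-7*B_t/4)
Therefore d(8*exp(-7*B_t/4)) = (49*exp(-7*B_t/4)/4) dt + (-14*exp(-7*B_t/4)) dB_t.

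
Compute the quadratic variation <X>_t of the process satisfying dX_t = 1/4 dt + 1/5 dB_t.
<X>_t = t/25

For an Itô process dX_t = a(t) dt + b(t) dB_t, the quadratic variation is <X>_t = int_0^t b(s)^2 ds (the drift term does not contribute). Here b(s) = 1/5, so
  b(s)^2 = 1/25.
Integrating from 0 to t:
  <X>_t = int_0^t (1/25) ds = t/25.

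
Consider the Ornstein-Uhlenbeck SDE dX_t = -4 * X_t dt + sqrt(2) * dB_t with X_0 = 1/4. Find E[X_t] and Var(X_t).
E[X_t] = exp(-4*t)/4; Var(X_t) = 1/4 - exp(-8*t)/4

The OU SDE dX = -theta X dt + sigma dB admits the integrating factor exp(theta t): d(exp(theta t) X_t) = sigma exp(theta t) dB_t. Integrating from 0 to t:
  X_t = x_0 * exp(-theta t) + sigma * int_0^t exp(-theta (t-s)) dB_s.
The Itô integral has mean 0 and (by the Itô isometry) variance sigma^2 * int_0^t exp(-2 theta (t - s)) ds = sigma^2 * (1 - exp(-2 theta t)) / (2 theta).
With theta = 4, sigma = sqrt(2), x_0 = 1/4:
  E[X_t] = 1/4 * exp(-4 t) = exp(-4*t)/4
  Var(X_t) = (sqrt(2))^2 * (1 - exp(-2*4 t)) / (2 * 4) = 1/4 - exp(-8*t)/4.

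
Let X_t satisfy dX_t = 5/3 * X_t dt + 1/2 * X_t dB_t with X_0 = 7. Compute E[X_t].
E[X_t] = 7*exp(5*t/3)

For GBM dX = mu X dt + sigma X dB with X_0 = x_0, apply Itô to Y = log X: dY = (mu - sigma^2/2) dt + sigma dB, so Y_t = log(x_0) + (mu - sigma^2/2) t + sigma B_t and hence X_t = x_0 * exp((mu - sigma^2/2) t + sigma B_t).
With mu = 5/3, sigma = 1/2, x_0 = 7, this gives:
  X_t = 7 * exp((37/24) * t + (1/2) * B_t).
Since sigma*B_t ~ Normal(0, sigma^2 t), E[exp(sigma*B_t)] = exp(sigma^2 t / 2); so E[X_t] = x_0 * exp((mu - sigma^2/2) t) * exp(sigma^2 t / 2) = x_0 * exp(mu t) = 7*exp(5*t/3).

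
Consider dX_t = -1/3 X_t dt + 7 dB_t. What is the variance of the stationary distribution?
lim Var(X_t) = 147/2

The OU SDE dX = -theta X dt + sigma dB admits the integrating factor exp(theta t): d(exp(theta t) X_t) = sigma exp(theta t) dB_t. Integrating from 0 to t gives X_t = x_0 * exp(-theta t) + sigma * int_0^t exp(-theta (t-s)) dB_s for any initial x_0. The Itô integral has variance (by the Itô isometry) sigma^2 * int_0^t exp(-2 theta (t - s)) ds = sigma^2 * (1 - exp(-2 theta t)) / (2 theta), independent of x_0.
With theta = 1/3, sigma = 7:
  Var(X_t) = (7)^2 * (1 - exp(-2*1/3 t)) / (2 * 1/3) = 147/2 - 147*exp(-2*t/3)/2.
As t -> infinity, exp(-2*1/3 t) -> 0, so the stationary variance is sigma^2 / (2 theta) = 147/2.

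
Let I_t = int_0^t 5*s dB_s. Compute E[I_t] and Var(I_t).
E[I_t] = 0; Var(I_t) = 25*t^3/3

The Itô integral of a deterministic integrand f(s) has mean 0 because each increment f(s) * (B_{s+ds} - B_s) has mean 0. By the Itô isometry:
  Var( int_0^t f(s) dB_s ) = E[ (int_0^t f(s) dB_s)^2 ] = int_0^t f(s)^2 ds.
Here f(s) = 5*s, so f(s)^2 = 25*s^2. Integrate:
  int_0^t (25*s^2) ds = 25*t^3/3.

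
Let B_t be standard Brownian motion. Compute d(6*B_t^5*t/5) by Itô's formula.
d(6*B_t^5*t/5) = (6*B_t^3*(B_t^2 + 10*t)/5) dt + (6*B_t^4*t) dB_t

Itô's formula for f(t, x): d f(t, B_t) = (f_t + (1/2) f_xx) dt + f_x dB_t. Compute partials of f(t, x) = 6*t*x^5/5:
  f_t(t,x)  = 6*x^5/5
  f_x(t,x)  = 6*t*x^4
  f_xx(t,x) = 24*t*x^3
Assemble drift = f_t + (1/2) f_xx = 6*x^3*(10*t + x^2)/5 and diffusion = f_x = 6*t*x^4. Substituting x = B_t:
  d(6*B_t^5*t/5) = (6*B_t^3*(B_t^2 + 10*t)/5) dt + (6*B_t^4*t) dB_t.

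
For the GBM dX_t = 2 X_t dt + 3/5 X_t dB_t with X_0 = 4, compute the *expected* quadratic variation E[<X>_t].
E[<X>_t] = 144*exp(109*t/25)/109 - 144/109

<X>_t = int_0^t ((3/5) * X_s)^2 ds. Taking expectation inside the integral: E[<X>_t] = (3/5)^2 * int_0^t E[X_s^2] ds. For GBM, E[X_s^2] = x_0^2 * exp((2 mu + sigma^2) s). Integrating:
  E[<X>_t] = (3/5)^2 * 4^2 * (exp((2*2 + (3/5)^2) t) - 1) / (2*2 + (3/5)^2)
           = (3/5)^2 * 4^2 * (exp((109/25) t) - 1) / (109/25) = 144*exp(109*t/25)/109 - 144/109.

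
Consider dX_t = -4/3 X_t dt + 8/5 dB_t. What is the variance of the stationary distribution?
lim Var(X_t) = 24/25

The OU SDE dX = -theta X dt + sigma dB admits the integrating factor exp(theta t): d(exp(theta t) X_t) = sigma exp(theta t) dB_t. Integrating from 0 to t gives X_t = x_0 * exp(-theta t) + sigma * int_0^t exp(-theta (t-s)) dB_s for any initial x_0. The Itô integral has variance (by the Itô isometry) sigma^2 * int_0^t exp(-2 theta (t - s)) ds = sigma^2 * (1 - exp(-2 theta t)) / (2 theta), independent of x_0.
With theta = 4/3, sigma = 8/5:
  Var(X_t) = (8/5)^2 * (1 - exp(-2*4/3 t)) / (2 * 4/3) = 24/25 - 24*exp(-8*t/3)/25.
As t -> infinity, exp(-2*4/3 t) -> 0, so the stationary variance is sigma^2 / (2 theta) = 24/25.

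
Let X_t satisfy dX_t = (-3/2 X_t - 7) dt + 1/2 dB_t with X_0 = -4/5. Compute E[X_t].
E[X_t] = -14/3 + 58*exp(-3*t/2)/15

Taking expectations and using E[dB_t] = 0, the mean m(t) = E[X_t] satisfies the ODE m'(t) = a m(t) + b with m(0) = x_0. With a = -3/2, b = -7, x_0 = -4/5, the solution is
  m(t) = x_0 * exp(a t) + (b/a) * (exp(a t) - 1)
       = (-4/5) * exp((-3/2) t) + ((-7)/(-3/2)) * (exp((-3/2) t) - 1)
       = -14/3 + 58*exp(-3*t/2)/15.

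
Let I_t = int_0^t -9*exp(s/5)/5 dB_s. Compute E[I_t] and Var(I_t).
E[I_t] = 0; Var(I_t) = 81*exp(2*t/5)/10 - 81/10

The Itô integral of a deterministic integrand f(s) has mean 0 because each increment f(s) * (B_{s+ds} - B_s) has mean 0. By the Itô isometry:
  Var( int_0^t f(s) dB_s ) = E[ (int_0^t f(s) dB_s)^2 ] = int_0^t f(s)^2 ds.
Here f(s) = -9*exp(s/5)/5, so f(s)^2 = 81*exp(2*s/5)/25. Integrate:
  int_0^t (81*exp(2*s/5)/25) ds = 81*exp(2*t/5)/10 - 81/10.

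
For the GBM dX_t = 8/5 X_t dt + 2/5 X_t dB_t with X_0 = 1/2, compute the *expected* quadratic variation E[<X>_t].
E[<X>_t] = exp(84*t/25)/84 - 1/84

<X>_t = int_0^t ((2/5) * X_s)^2 ds. Taking expectation inside the integral: E[<X>_t] = (2/5)^2 * int_0^t E[X_s^2] ds. For GBM, E[X_s^2] = x_0^2 * exp((2 mu + sigma^2) s). Integrating:
  E[<X>_t] = (2/5)^2 * (1/2)^2 * (exp((2*(8/5) + (2/5)^2) t) - 1) / (2*(8/5) + (2/5)^2)
           = (2/5)^2 * (1/2)^2 * (exp((84/25) t) - 1) / (84/25) = exp(84*t/25)/84 - 1/84.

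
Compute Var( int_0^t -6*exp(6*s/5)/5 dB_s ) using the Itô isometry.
Var = 3*exp(12*t/5)/5 - 3/5

The Itô integral of a deterministic integrand f(s) has mean 0 because each increment f(s) * (B_{s+ds} - B_s) has mean 0. By the Itô isometry:
  Var( int_0^t f(s) dB_s ) = E[ (int_0^t f(s) dB_s)^2 ] = int_0^t f(s)^2 ds.
Here f(s) = -6*exp(6*s/5)/5, so f(s)^2 = 36*exp(12*s/5)/25. Integrate:
  int_0^t (36*exp(12*s/5)/25) ds = 3*exp(12*t/5)/5 - 3/5.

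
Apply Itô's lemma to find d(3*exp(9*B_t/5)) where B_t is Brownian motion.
d(3*exp(9*B_t/5)) = (243*exp(9*B_t/5)/50) dt + (27*exp(9*B_t/5)/5) dB_t

Itô's formula for f(B_t) gives d f(B_t) = f'(B_t) dB_t + (1/2) f''(B_t) dt. Compute derivatives of f(x) = 3*exp(9*x/5):
  f'(x)  = 27*exp(9*x/5)/5
  f''(x) = 243*exp(9*x/5)/25
Substitute x = B_t and multiply the f'' term by 1/2:
  drift     = (1/2) * (243*exp(9*x/5)/25) evaluated at B_t = 243*exp(9*B_t/5)/50
  diffusion = (27*exp(9*x/5)/5) evaluated at B_t = 27*exp(9*B_t/5)/5
Therefore d(3*exp(9*B_t/5)) = (243*exp(9*B_t/5)/50) dt + (27*exp(9*B_t/5)/5) dB_t.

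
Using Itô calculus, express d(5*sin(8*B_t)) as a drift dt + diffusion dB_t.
d(5*sin(8*B_t)) = (-160*sin(8*B_t)) dt + (40*cos(8*B_t)) dB_t

Itô's formula for f(B_t) gives d f(B_t) = f'(B_t) dB_t + (1/2) f''(B_t) dt. Compute derivatives of f(x) = 5*sin(8*x):
  f'(x)  = 40*cos(8*x)
  f''(x) = -320*sin(8*x)
Substitute x = B_t and multiply the f'' term by 1/2:
  drift     = (1/2) * (-320*sin(8*x)) evaluated at B_t = -160*sin(8*B_t)
  diffusion = (40*cos(8*x)) evaluated at B_t = 40*cos(8*B_t)
Therefore d(5*sin(8*B_t)) = (-160*sin(8*B_t)) dt + (40*cos(8*B_t)) dB_t.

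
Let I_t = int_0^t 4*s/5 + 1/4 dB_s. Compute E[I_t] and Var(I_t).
E[I_t] = 0; Var(I_t) = t*(256*t^2 + 240*t + 75)/1200

The Itô integral of a deterministic integrand f(s) has mean 0 because each increment f(s) * (B_{s+ds} - B_s) has mean 0. By the Itô isometry:
  Var( int_0^t f(s) dB_s ) = E[ (int_0^t f(s) dB_s)^2 ] = int_0^t f(s)^2 ds.
Here f(s) = 4*s/5 + 1/4, so f(s)^2 = (16*s + 5)^2/400. Integrate:
  int_0^t ((16*s + 5)^2/400) ds = t*(256*t^2 + 240*t + 75)/1200.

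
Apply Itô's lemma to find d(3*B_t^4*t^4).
d(3*B_t^4*t^4) = (B_t^2*t^3*(12*B_t^2 + 18*t)) dt + (12*B_t^3*t^4) dB_t

Itô's formula for f(t, x): d f(t, B_t) = (f_t + (1/2) f_xx) dt + f_x dB_t. Compute partials of f(t, x) = 3*t^4*x^4:
  f_t(t,x)  = 12*t^3*x^4
  f_x(t,x)  = 12*t^4*x^3
  f_xx(t,x) = 36*t^4*x^2
Assemble drift = f_t + (1/2) f_xx = t^3*x^2*(18*t + 12*x^2) and diffusion = f_x = 12*t^4*x^3. Substituting x = B_t:
  d(3*B_t^4*t^4) = (B_t^2*t^3*(12*B_t^2 + 18*t)) dt + (12*B_t^3*t^4) dB_t.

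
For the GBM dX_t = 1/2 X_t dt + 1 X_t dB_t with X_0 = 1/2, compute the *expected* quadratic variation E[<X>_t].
E[<X>_t] = exp(2*t)/8 - 1/8

<X>_t = int_0^t (1 * X_s)^2 ds. Taking expectation inside the integral: E[<X>_t] = 1^2 * int_0^t E[X_s^2] ds. For GBM, E[X_s^2] = x_0^2 * exp((2 mu + sigma^2) s). Integrating:
  E[<X>_t] = 1^2 * (1/2)^2 * (exp((2*(1/2) + 1^2) t) - 1) / (2*(1/2) + 1^2)
           = 1^2 * (1/2)^2 * (exp(2 t) - 1) / 2 = exp(2*t)/8 - 1/8.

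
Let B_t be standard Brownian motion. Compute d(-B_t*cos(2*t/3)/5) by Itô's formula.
d(-B_t*cos(2*t/3)/5) = (2*B_t*sin(2*t/3)/15) dt + (-cos(2*t/3)/5) dB_t

Itô's formula for f(t, x): d f(t, B_t) = (f_t + (1/2) f_xx) dt + f_x dB_t. Compute partials of f(t, x) = -x*cos(2*t/3)/5:
  f_t(t,x)  = 2*x*sin(2*t/3)/15
  f_x(t,x)  = -cos(2*t/3)/5
  f_xx(t,x) = 0
Assemble drift = f_t + (1/2) f_xx = 2*x*sin(2*t/3)/15 and diffusion = f_x = -cos(2*t/3)/5. Substituting x = B_t:
  d(-B_t*cos(2*t/3)/5) = (2*B_t*sin(2*t/3)/15) dt + (-cos(2*t/3)/5) dB_t.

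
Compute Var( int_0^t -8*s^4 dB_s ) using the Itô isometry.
Var = 64*t^9/9

The Itô integral of a deterministic integrand f(s) has mean 0 because each increment f(s) * (B_{s+ds} - B_s) has mean 0. By the Itô isometry:
  Var( int_0^t f(s) dB_s ) = E[ (int_0^t f(s) dB_s)^2 ] = int_0^t f(s)^2 ds.
Here f(s) = -8*s^4, so f(s)^2 = 64*s^8. Integrate:
  int_0^t (64*s^8) ds = 64*t^9/9.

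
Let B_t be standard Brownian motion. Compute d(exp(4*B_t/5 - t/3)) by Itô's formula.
d(exp(4*B_t/5 - t/3)) = (-exp(4*B_t/5 - t/3)/75) dt + (4*exp(4*B_t/5 - t/3)/5) dB_t

Itô's formula for f(t, x): d f(t, B_t) = (f_t + (1/2) f_xx) dt + f_x dB_t. Compute partials of f(t, x) = exp(-t/3 + 4*x/5):
  f_t(t,x)  = -exp(-t/3 + 4*x/5)/3
  f_x(t,x)  = 4*exp(-t/3 + 4*x/5)/5
  f_xx(t,x) = 16*exp(-t/3 + 4*x/5)/25
Assemble drift = f_t + (1/2) f_xx = -exp(-t/3 + 4*x/5)/75 and diffusion = f_x = 4*exp(-t/3 + 4*x/5)/5. Substituting x = B_t:
  d(exp(4*B_t/5 - t/3)) = (-exp(4*B_t/5 - t/3)/75) dt + (4*exp(4*B_t/5 - t/3)/5) dB_t.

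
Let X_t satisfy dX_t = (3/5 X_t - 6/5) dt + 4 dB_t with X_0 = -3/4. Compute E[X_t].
E[X_t] = 2 - 11*exp(3*t/5)/4

Taking expectations and using E[dB_t] = 0, the mean m(t) = E[X_t] satisfies the ODE m'(t) = a m(t) + b with m(0) = x_0. With a = 3/5, b = -6/5, x_0 = -3/4, the solution is
  m(t) = x_0 * exp(a t) + (b/a) * (exp(a t) - 1)
       = (-3/4) * exp((3/5) t) + ((-6/5)/(3/5)) * (exp((3/5) t) - 1)
       = 2 - 11*exp(3*t/5)/4.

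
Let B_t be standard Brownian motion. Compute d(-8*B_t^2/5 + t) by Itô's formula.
d(-8*B_t^2/5 + t) = (-3/5) dt + (-16*B_t/5) dB_t

Itô's formula for f(t, x): d f(t, B_t) = (f_t + (1/2) f_xx) dt + f_x dB_t. Compute partials of f(t, x) = t - 8*x^2/5:
  f_t(t,x)  = 1
  f_x(t,x)  = -16*x/5
  f_xx(t,x) = -16/5
Assemble drift = f_t + (1/2) f_xx = -3/5 and diffusion = f_x = -16*x/5. Substituting x = B_t:
  d(-8*B_t^2/5 + t) = (-3/5) dt + (-16*B_t/5) dB_t.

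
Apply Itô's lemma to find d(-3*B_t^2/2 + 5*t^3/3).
d(-3*B_t^2/2 + 5*t^3/3) = (5*t^2 - 3/2) dt + (-3*B_t) dB_t

Itô's formula for f(t, x): d f(t, B_t) = (f_t + (1/2) f_xx) dt + f_x dB_t. Compute partials of f(t, x) = 5*t^3/3 - 3*x^2/2:
  f_t(t,x)  = 5*t^2
  f_x(t,x)  = -3*x
  f_xx(t,x) = -3
Assemble drift = f_t + (1/2) f_xx = 5*t^2 - 3/2 and diffusion = f_x = -3*x. Substituting x = B_t:
  d(-3*B_t^2/2 + 5*t^3/3) = (5*t^2 - 3/2) dt + (-3*B_t) dB_t.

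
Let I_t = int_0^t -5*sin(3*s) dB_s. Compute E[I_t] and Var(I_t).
E[I_t] = 0; Var(I_t) = 25*t/2 - 25*sin(6*t)/12

The Itô integral of a deterministic integrand f(s) has mean 0 because each increment f(s) * (B_{s+ds} - B_s) has mean 0. By the Itô isometry:
  Var( int_0^t f(s) dB_s ) = E[ (int_0^t f(s) dB_s)^2 ] = int_0^t f(s)^2 ds.
Here f(s) = -5*sin(3*s), so f(s)^2 = 25*sin(3*s)^2. Integrate:
  int_0^t (25*sin(3*s)^2) ds = 25*t/2 - 25*sin(6*t)/12.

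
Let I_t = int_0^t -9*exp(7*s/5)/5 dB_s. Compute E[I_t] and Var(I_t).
E[I_t] = 0; Var(I_t) = 81*exp(14*t/5)/70 - 81/70

The Itô integral of a deterministic integrand f(s) has mean 0 because each increment f(s) * (B_{s+ds} - B_s) has mean 0. By the Itô isometry:
  Var( int_0^t f(s) dB_s ) = E[ (int_0^t f(s) dB_s)^2 ] = int_0^t f(s)^2 ds.
Here f(s) = -9*exp(7*s/5)/5, so f(s)^2 = 81*exp(14*s/5)/25. Integrate:
  int_0^t (81*exp(14*s/5)/25) ds = 81*exp(14*t/5)/70 - 81/70.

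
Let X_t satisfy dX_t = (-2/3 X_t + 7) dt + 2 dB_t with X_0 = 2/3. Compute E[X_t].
E[X_t] = 21/2 - 59*exp(-2*t/3)/6

Taking expectations and using E[dB_t] = 0, the mean m(t) = E[X_t] satisfies the ODE m'(t) = a m(t) + b with m(0) = x_0. With a = -2/3, b = 7, x_0 = 2/3, the solution is
  m(t) = x_0 * exp(a t) + (b/a) * (exp(a t) - 1)
       = (2/3) * exp((-2/3) t) + (7/(-2/3)) * (exp((-2/3) t) - 1)
       = 21/2 - 59*exp(-2*t/3)/6.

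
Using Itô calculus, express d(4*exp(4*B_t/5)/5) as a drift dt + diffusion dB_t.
d(4*exp(4*B_t/5)/5) = (32*exp(4*B_t/5)/125) dt + (16*exp(4*B_t/5)/25) dB_t

Itô's formula for f(B_t) gives d f(B_t) = f'(B_t) dB_t + (1/2) f''(B_t) dt. Compute derivatives of f(x) = 4*exp(4*x/5)/5:
  f'(x)  = 16*exp(4*x/5)/25
  f''(x) = 64*exp(4*x/5)/125
Substitute x = B_t and multiply the f'' term by 1/2:
  drift     = (1/2) * (64*exp(4*x/5)/125) evaluated at B_t = 32*exp(4*B_t/5)/125
  diffusion = (16*exp(4*x/5)/25) evaluated at B_t = 16*exp(4*B_t/5)/25
Therefore d(4*exp(4*B_t/5)/5) = (32*exp(4*B_t/5)/125) dt + (16*exp(4*B_t/5)/25) dB_t.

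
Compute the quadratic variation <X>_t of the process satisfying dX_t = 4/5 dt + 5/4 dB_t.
<X>_t = 25*t/16

For an Itô process dX_t = a(t) dt + b(t) dB_t, the quadratic variation is <X>_t = int_0^t b(s)^2 ds (the drift term does not contribute). Here b(s) = 5/4, so
  b(s)^2 = 25/16.
Integrating from 0 to t:
  <X>_t = int_0^t (25/16) ds = 25*t/16.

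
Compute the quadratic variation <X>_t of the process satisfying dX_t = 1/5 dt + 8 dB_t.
<X>_t = 64*t

For an Itô process dX_t = a(t) dt + b(t) dB_t, the quadratic variation is <X>_t = int_0^t b(s)^2 ds (the drift term does not contribute). Here b(s) = 8, so
  b(s)^2 = 64.
Integrating from 0 to t:
  <X>_t = int_0^t (64) ds = 64*t.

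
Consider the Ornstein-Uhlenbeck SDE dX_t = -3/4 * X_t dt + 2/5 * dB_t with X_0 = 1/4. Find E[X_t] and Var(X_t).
E[X_t] = exp(-3*t/4)/4; Var(X_t) = 8/75 - 8*exp(-3*t/2)/75

The OU SDE dX = -theta X dt + sigma dB admits the integrating factor exp(theta t): d(exp(theta t) X_t) = sigma exp(theta t) dB_t. Integrating from 0 to t:
  X_t = x_0 * exp(-theta t) + sigma * int_0^t exp(-theta (t-s)) dB_s.
The Itô integral has mean 0 and (by the Itô isometry) variance sigma^2 * int_0^t exp(-2 theta (t - s)) ds = sigma^2 * (1 - exp(-2 theta t)) / (2 theta).
With theta = 3/4, sigma = 2/5, x_0 = 1/4:
  E[X_t] = 1/4 * exp(-3/4 t) = exp(-3*t/4)/4
  Var(X_t) = (2/5)^2 * (1 - exp(-2*3/4 t)) / (2 * 3/4) = 8/75 - 8*exp(-3*t/2)/75.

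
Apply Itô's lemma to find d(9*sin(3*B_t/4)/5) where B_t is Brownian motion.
d(9*sin(3*B_t/4)/5) = (-81*sin(3*B_t/4)/160) dt + (27*cos(3*B_t/4)/20) dB_t

Itô's formula for f(B_t) gives d f(B_t) = f'(B_t) dB_t + (1/2) f''(B_t) dt. Compute derivatives of f(x) = 9*sin(3*x/4)/5:
  f'(x)  = 27*cos(3*x/4)/20
  f''(x) = -81*sin(3*x/4)/80
Substitute x = B_t and multiply the f'' term by 1/2:
  drift     = (1/2) * (-81*sin(3*x/4)/80) evaluated at B_t = -81*sin(3*B_t/4)/160
  diffusion = (27*cos(3*x/4)/20) evaluated at B_t = 27*cos(3*B_t/4)/20
Therefore d(9*sin(3*B_t/4)/5) = (-81*sin(3*B_t/4)/160) dt + (27*cos(3*B_t/4)/20) dB_t.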